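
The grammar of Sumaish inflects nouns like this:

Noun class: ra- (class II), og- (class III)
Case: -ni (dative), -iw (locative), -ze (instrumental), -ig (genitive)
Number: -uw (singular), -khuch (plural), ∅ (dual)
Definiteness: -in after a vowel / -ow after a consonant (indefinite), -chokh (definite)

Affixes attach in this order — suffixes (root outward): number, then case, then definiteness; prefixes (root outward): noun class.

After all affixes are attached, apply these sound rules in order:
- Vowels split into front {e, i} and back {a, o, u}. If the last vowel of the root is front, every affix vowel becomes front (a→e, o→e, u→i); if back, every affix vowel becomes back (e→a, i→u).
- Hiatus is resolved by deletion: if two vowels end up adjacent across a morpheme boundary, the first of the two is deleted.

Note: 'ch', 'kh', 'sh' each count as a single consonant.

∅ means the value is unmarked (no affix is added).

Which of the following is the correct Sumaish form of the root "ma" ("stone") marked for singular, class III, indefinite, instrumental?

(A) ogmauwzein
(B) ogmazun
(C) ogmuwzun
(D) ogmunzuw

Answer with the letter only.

C

Attach number singular -uw → mauw.
Attach case instrumental -ze → mauwze.
Attach noun class class III og- → ogmauwze.
Attach definiteness indefinite -in (after vowel 'e') → ogmauwzein.
Apply vowel harmony: ogmauwzein → ogmauwzaun.
Apply vowel deletion: ogmauwzaun → ogmuwzun.
So the correct form is ogmuwzun, option (C).
(A) ogmauwzein is wrong: it fails to apply the sound rule(s).
(D) ogmunzuw is wrong: it has the affixes in the wrong order.
(B) ogmazun is wrong: it uses dual instead of singular for number.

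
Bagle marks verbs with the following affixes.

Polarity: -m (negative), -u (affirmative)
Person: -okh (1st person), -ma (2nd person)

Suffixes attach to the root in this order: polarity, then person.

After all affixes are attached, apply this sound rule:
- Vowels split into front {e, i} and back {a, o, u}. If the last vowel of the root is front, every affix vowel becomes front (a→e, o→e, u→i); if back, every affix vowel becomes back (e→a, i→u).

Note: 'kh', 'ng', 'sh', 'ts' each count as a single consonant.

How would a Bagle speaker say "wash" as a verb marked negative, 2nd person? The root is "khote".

Attach polarity negative -m → khotem.
Attach person 2nd person -ma → khotemma.
Apply vowel harmony: khotemma → khotemme.

khotemme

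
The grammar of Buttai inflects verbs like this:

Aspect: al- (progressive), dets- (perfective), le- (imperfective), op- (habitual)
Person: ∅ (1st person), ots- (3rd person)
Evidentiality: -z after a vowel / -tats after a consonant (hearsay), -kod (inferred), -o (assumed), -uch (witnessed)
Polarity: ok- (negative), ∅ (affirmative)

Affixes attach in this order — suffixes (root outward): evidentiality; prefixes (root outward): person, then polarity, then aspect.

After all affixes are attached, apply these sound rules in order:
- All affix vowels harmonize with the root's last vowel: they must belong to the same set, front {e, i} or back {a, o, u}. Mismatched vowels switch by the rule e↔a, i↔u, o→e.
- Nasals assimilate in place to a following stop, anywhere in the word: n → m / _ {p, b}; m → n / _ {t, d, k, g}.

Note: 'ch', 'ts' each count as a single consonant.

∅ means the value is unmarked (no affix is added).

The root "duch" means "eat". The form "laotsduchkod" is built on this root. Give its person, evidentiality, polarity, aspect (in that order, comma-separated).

3rd person, inferred, affirmative, imperfective

Segment: le-ots-duch-kod.
person: ots- → 3rd person.
evidentiality: -kod → inferred.
polarity: ∅ → affirmative.
aspect: le- → imperfective.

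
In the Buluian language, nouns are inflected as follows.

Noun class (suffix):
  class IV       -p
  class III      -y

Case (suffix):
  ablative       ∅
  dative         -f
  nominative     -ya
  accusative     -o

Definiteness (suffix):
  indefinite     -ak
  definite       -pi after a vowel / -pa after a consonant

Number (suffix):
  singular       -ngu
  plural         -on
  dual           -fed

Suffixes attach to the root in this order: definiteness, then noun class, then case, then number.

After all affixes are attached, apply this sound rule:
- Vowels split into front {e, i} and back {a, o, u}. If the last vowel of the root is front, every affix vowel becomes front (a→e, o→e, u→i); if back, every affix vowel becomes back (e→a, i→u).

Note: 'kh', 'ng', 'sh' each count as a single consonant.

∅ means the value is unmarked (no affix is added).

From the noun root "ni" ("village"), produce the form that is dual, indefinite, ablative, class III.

niekyfed

Attach definiteness indefinite -ak → niak.
Attach noun class class III -y → niaky.
case = ablative: zero marking, form stays niaky.
Attach number dual -fed → niakyfed.
Apply vowel harmony: niakyfed → niekyfed.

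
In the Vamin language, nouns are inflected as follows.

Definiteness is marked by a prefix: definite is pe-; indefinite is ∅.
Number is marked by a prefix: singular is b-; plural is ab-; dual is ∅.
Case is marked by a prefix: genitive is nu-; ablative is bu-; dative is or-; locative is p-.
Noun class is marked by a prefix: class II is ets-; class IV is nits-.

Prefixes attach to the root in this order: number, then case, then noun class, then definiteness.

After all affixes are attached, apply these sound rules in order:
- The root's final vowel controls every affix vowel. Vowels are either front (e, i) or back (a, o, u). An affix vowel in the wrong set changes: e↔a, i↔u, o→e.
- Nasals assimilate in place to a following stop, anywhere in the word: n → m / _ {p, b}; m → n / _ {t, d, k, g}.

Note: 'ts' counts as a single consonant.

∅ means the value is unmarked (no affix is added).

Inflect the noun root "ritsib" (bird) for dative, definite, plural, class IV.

Attach number plural ab- → abritsib.
Attach case dative or- → orabritsib.
Attach noun class class IV nits- → nitsorabritsib.
Attach definiteness definite pe- → penitsorabritsib.
Apply vowel harmony: penitsorabritsib → penitserebritsib.
Nasal assimilation: no change.

penitserebritsib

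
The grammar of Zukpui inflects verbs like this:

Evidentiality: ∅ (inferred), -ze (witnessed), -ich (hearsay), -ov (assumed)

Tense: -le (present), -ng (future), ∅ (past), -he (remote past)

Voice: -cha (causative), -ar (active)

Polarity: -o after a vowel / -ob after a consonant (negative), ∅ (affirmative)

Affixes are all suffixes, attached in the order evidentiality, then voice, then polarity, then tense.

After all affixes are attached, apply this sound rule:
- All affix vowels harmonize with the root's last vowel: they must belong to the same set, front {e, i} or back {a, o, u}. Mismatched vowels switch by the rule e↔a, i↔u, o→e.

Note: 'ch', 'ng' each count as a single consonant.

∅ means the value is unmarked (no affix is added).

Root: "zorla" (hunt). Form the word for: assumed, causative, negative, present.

zorlaovchaola

Attach evidentiality assumed -ov → zorlaov.
Attach voice causative -cha → zorlaovcha.
Attach polarity negative -o (after vowel 'a') → zorlaovchao.
Attach tense present -le → zorlaovchaole.
Apply vowel harmony: zorlaovchaole → zorlaovchaola.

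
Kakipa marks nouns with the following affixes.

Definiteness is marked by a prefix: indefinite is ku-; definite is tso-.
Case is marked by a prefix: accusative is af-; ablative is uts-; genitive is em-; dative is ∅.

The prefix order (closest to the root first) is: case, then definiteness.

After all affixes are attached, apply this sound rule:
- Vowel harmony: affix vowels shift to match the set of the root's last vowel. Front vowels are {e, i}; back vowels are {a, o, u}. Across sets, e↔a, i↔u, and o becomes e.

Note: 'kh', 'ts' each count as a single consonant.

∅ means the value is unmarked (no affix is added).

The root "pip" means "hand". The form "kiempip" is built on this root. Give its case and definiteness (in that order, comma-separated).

genitive, indefinite

Segment: ku-em-pip.
case: em- → genitive.
definiteness: ku- → indefinite.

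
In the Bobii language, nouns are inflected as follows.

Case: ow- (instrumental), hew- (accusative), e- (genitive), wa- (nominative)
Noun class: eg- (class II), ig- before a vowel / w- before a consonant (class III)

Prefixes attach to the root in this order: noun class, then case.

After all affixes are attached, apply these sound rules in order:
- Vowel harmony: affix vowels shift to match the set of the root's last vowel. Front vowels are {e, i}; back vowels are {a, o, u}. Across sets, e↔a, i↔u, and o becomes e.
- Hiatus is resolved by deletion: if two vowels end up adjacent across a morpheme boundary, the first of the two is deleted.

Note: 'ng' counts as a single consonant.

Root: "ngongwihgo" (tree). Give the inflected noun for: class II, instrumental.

Attach noun class class II eg- → egngongwihgo.
Attach case instrumental ow- → owegngongwihgo.
Apply vowel harmony: owegngongwihgo → owagngongwihgo.
Vowel deletion: no change.

owagngongwihgo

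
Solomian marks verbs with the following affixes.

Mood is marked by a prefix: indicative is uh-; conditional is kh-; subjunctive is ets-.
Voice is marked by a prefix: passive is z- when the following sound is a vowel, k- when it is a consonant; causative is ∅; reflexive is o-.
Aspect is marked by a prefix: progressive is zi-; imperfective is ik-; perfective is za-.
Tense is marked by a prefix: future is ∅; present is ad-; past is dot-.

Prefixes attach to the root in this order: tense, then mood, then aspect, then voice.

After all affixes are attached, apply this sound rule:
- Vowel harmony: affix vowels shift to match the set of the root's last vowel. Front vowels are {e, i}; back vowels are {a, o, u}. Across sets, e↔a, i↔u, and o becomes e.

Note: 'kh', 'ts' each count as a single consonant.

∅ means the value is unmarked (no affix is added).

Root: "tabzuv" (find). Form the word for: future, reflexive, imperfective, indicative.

oukuhtabzuv

tense = future: zero marking, form stays tabzuv.
Attach mood indicative uh- → uhtabzuv.
Attach aspect imperfective ik- → ikuhtabzuv.
Attach voice reflexive o- → oikuhtabzuv.
Apply vowel harmony: oikuhtabzuv → oukuhtabzuv.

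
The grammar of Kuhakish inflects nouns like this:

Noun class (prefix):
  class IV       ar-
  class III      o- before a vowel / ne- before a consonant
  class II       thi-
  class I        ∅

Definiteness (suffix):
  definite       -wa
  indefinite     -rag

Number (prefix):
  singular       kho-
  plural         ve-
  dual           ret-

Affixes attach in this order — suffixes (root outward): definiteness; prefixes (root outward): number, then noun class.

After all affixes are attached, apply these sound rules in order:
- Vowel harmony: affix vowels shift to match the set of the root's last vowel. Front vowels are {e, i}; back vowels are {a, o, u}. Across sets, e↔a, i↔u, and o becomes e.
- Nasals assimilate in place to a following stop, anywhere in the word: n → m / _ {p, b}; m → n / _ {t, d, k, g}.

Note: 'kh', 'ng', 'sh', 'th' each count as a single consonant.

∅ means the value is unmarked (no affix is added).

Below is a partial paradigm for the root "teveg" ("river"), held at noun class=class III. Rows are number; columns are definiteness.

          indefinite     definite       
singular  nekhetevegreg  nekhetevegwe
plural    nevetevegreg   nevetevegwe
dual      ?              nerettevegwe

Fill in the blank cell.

Attach number dual ret- → retteveg.
Attach noun class class III ne- (before consonant 'r') → neretteveg.
Attach definiteness indefinite -rag → nerettevegrag.
Apply vowel harmony: nerettevegrag → nerettevegreg.
Nasal assimilation: no change.

nerettevegreg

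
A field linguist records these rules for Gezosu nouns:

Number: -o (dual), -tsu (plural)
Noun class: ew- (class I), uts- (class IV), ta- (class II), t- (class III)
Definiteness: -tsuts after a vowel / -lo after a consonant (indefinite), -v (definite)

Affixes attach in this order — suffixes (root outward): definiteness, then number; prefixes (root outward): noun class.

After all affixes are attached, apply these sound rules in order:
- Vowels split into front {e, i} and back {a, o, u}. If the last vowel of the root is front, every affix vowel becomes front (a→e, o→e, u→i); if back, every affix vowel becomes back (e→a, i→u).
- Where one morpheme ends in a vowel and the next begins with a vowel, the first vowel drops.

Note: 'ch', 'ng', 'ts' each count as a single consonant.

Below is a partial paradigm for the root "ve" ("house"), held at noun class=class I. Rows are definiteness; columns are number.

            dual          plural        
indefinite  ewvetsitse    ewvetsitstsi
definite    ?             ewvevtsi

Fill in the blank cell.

ewveve

Attach noun class class I ew- → ewve.
Attach definiteness definite -v → ewvev.
Attach number dual -o → ewvevo.
Apply vowel harmony: ewvevo → ewveve.
Vowel deletion: no change.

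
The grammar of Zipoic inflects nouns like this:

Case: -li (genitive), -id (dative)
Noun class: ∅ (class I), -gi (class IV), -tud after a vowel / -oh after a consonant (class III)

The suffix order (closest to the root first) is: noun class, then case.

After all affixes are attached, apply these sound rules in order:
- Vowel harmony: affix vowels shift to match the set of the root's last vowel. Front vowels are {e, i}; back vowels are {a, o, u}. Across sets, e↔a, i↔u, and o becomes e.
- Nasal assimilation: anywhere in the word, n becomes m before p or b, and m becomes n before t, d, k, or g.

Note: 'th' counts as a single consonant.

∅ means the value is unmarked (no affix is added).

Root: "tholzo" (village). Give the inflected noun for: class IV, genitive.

tholzogulu

Attach noun class class IV -gi → tholzogi.
Attach case genitive -li → tholzogili.
Apply vowel harmony: tholzogili → tholzogulu.
Nasal assimilation: no change.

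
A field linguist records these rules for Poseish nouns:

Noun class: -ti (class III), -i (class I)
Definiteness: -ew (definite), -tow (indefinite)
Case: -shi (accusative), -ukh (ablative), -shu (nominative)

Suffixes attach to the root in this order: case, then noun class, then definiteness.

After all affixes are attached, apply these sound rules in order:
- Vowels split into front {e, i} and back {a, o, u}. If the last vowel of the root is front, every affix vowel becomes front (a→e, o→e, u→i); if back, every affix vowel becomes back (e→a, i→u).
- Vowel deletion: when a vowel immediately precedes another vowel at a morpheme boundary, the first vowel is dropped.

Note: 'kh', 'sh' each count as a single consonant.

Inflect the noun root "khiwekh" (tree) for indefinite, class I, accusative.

khiwekhshitew

Attach case accusative -shi → khiwekhshi.
Attach noun class class I -i → khiwekhshii.
Attach definiteness indefinite -tow → khiwekhshiitow.
Apply vowel harmony: khiwekhshiitow → khiwekhshiitew.
Apply vowel deletion: khiwekhshiitew → khiwekhshitew.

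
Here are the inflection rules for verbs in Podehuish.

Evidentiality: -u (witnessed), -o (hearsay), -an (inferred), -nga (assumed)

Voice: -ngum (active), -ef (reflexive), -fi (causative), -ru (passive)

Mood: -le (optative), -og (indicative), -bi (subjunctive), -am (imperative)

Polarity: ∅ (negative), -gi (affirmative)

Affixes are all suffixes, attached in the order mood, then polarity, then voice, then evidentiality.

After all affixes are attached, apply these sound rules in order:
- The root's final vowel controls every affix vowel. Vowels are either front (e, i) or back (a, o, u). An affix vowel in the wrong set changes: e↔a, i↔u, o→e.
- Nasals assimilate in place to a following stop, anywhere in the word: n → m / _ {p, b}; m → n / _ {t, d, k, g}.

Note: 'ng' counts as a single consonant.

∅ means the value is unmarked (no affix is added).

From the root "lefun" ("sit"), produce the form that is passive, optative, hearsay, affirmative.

lefunlaguruo

Attach mood optative -le → lefunle.
Attach polarity affirmative -gi → lefunlegi.
Attach voice passive -ru → lefunlegiru.
Attach evidentiality hearsay -o → lefunlegiruo.
Apply vowel harmony: lefunlegiruo → lefunlaguruo.
Nasal assimilation: no change.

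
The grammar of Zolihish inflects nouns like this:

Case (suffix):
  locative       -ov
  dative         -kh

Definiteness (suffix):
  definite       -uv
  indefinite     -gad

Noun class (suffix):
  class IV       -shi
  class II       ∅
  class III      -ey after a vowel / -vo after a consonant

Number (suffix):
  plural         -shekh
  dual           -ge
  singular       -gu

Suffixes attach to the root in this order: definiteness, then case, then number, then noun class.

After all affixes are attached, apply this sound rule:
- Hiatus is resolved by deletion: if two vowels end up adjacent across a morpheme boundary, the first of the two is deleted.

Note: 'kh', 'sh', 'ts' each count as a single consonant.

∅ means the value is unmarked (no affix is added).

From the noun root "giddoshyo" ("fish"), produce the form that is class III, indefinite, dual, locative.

giddoshyogadovgey

Attach definiteness indefinite -gad → giddoshyogad.
Attach case locative -ov → giddoshyogadov.
Attach number dual -ge → giddoshyogadovge.
Attach noun class class III -ey (after vowel 'e') → giddoshyogadovgeey.
Apply vowel deletion: giddoshyogadovgeey → giddoshyogadovgey.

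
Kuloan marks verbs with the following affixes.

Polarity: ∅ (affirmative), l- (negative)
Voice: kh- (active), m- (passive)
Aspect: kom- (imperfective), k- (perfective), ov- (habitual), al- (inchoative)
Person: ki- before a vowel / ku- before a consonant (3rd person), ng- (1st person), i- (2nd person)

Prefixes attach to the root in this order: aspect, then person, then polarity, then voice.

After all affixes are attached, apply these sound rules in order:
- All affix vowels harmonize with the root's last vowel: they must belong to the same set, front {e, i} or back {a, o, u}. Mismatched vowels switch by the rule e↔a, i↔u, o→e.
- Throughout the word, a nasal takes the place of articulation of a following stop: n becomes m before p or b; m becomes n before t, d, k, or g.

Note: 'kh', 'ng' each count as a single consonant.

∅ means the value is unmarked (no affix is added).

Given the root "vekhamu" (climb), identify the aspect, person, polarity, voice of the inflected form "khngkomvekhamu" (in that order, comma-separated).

Segment: kh-ng-kom-vekhamu.
aspect: kom- → imperfective.
person: ng- → 1st person.
polarity: ∅ → affirmative.
voice: kh- → active.

imperfective, 1st person, affirmative, active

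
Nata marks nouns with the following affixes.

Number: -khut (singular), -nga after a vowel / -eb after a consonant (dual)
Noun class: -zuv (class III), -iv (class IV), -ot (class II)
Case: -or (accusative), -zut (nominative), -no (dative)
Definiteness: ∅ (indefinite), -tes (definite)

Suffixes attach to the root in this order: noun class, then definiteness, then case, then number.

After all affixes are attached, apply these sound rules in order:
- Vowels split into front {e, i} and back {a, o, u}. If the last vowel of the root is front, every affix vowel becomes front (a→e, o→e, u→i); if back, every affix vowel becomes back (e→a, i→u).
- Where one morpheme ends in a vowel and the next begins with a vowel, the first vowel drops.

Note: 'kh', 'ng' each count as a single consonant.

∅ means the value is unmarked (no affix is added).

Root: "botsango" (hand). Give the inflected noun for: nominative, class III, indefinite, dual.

Attach noun class class III -zuv → botsangozuv.
definiteness = indefinite: zero marking, form stays botsangozuv.
Attach case nominative -zut → botsangozuvzut.
Attach number dual -eb (after consonant 't') → botsangozuvzuteb.
Apply vowel harmony: botsangozuvzuteb → botsangozuvzutab.
Vowel deletion: no change.

botsangozuvzutab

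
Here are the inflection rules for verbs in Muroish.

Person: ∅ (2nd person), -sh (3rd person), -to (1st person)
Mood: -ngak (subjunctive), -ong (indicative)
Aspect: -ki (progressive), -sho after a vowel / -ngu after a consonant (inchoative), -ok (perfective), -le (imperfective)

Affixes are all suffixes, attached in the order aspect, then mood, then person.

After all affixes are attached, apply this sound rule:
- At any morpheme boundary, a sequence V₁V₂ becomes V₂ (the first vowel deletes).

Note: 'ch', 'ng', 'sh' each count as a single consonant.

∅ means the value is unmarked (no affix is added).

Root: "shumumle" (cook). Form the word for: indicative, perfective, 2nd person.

shumumlokong

Attach aspect perfective -ok → shumumleok.
Attach mood indicative -ong → shumumleokong.
person = 2nd person: zero marking, form stays shumumleokong.
Apply vowel deletion: shumumleokong → shumumlokong.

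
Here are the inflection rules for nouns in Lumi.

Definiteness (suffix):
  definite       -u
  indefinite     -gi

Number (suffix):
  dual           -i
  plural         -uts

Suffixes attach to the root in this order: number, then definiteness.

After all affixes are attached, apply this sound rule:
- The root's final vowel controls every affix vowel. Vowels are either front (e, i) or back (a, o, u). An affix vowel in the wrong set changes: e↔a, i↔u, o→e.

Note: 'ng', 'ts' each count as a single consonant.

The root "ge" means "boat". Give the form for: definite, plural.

geitsi

Attach number plural -uts → geuts.
Attach definiteness definite -u → geutsu.
Apply vowel harmony: geutsu → geitsi.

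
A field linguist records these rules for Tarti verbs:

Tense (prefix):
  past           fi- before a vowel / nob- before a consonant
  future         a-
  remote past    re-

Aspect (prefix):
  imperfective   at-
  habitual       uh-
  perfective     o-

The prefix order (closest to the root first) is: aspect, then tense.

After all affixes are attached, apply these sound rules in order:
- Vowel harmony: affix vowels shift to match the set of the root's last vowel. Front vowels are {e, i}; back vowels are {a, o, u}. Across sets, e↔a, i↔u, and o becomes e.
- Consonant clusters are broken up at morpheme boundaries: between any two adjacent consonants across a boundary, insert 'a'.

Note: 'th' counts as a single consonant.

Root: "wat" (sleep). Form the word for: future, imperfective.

Attach aspect imperfective at- → atwat.
Attach tense future a- → aatwat.
Vowel harmony: no change.
Apply epenthesis: aatwat → aatawat.

aatawat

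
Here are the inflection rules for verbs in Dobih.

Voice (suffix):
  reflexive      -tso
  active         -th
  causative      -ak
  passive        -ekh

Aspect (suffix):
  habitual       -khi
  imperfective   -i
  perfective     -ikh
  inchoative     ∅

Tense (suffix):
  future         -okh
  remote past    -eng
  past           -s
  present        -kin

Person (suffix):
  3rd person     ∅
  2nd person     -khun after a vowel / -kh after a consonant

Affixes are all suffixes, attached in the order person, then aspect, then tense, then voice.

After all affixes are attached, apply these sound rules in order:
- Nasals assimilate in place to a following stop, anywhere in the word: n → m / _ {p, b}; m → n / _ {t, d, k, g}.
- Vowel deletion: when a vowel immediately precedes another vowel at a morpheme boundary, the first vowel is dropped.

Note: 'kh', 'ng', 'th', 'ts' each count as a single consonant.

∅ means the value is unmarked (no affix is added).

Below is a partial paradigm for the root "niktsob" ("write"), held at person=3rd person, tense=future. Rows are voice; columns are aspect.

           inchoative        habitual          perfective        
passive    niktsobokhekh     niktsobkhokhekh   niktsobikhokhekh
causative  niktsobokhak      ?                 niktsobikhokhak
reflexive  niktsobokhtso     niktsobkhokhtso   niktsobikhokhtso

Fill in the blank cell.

niktsobkhokhak

person = 3rd person: zero marking, form stays niktsob.
Attach aspect habitual -khi → niktsobkhi.
Attach tense future -okh → niktsobkhiokh.
Attach voice causative -ak → niktsobkhiokhak.
Nasal assimilation: no change.
Apply vowel deletion: niktsobkhiokhak → niktsobkhokhak.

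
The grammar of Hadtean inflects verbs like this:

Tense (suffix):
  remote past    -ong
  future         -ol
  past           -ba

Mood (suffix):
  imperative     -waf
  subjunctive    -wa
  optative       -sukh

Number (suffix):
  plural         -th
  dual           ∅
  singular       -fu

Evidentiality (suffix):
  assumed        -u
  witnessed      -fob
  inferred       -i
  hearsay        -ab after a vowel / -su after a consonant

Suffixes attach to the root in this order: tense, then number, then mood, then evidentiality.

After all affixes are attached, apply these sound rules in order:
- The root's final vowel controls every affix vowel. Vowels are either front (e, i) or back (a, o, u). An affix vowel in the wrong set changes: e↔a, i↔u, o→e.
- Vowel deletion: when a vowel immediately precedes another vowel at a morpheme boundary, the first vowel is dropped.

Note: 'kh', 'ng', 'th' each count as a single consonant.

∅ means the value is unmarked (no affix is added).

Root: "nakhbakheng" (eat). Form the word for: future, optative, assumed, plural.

Attach tense future -ol → nakhbakhengol.
Attach number plural -th → nakhbakhengolth.
Attach mood optative -sukh → nakhbakhengolthsukh.
Attach evidentiality assumed -u → nakhbakhengolthsukhu.
Apply vowel harmony: nakhbakhengolthsukhu → nakhbakhengelthsikhi.
Vowel deletion: no change.

nakhbakhengelthsikhi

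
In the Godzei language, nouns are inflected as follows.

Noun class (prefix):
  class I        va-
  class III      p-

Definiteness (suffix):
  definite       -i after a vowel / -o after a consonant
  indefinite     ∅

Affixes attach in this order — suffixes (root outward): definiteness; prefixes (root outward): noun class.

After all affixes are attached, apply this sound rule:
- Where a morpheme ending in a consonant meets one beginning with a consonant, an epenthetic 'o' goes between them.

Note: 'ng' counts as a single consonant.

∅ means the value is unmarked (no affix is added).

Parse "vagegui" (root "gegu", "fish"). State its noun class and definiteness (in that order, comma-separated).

Segment: va-gegu-i.
noun class: va- → class I.
definiteness: -i/o → definite.

class I, definite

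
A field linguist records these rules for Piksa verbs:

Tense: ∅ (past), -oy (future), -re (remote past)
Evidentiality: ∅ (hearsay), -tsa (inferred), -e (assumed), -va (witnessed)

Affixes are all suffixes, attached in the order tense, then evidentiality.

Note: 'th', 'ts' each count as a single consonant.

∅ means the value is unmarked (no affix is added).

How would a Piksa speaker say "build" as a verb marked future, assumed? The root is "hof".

hofoye

Attach tense future -oy → hofoy.
Attach evidentiality assumed -e → hofoye.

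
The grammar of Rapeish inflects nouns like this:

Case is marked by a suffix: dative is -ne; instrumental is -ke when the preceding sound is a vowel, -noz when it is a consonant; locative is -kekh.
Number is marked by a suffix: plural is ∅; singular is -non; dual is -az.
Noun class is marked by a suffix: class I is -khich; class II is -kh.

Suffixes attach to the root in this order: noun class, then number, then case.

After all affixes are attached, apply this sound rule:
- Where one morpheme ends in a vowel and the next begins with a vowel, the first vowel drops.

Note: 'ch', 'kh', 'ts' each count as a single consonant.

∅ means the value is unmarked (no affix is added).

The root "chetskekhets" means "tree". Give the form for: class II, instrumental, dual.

Attach noun class class II -kh → chetskekhetskh.
Attach number dual -az → chetskekhetskhaz.
Attach case instrumental -noz (after consonant 'z') → chetskekhetskhaznoz.
Vowel deletion: no change.

chetskekhetskhaznoz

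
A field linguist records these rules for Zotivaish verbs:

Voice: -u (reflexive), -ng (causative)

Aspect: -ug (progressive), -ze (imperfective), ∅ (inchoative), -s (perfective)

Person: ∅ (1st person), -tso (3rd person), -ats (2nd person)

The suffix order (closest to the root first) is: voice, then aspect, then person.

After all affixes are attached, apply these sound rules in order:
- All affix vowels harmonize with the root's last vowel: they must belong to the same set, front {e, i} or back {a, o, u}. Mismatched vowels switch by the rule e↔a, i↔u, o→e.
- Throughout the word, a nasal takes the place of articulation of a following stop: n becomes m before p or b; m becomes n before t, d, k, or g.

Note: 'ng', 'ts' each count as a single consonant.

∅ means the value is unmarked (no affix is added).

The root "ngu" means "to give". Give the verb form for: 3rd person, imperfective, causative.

Attach voice causative -ng → ngung.
Attach aspect imperfective -ze → ngungze.
Attach person 3rd person -tso → ngungzetso.
Apply vowel harmony: ngungzetso → ngungzatso.
Nasal assimilation: no change.

ngungzatso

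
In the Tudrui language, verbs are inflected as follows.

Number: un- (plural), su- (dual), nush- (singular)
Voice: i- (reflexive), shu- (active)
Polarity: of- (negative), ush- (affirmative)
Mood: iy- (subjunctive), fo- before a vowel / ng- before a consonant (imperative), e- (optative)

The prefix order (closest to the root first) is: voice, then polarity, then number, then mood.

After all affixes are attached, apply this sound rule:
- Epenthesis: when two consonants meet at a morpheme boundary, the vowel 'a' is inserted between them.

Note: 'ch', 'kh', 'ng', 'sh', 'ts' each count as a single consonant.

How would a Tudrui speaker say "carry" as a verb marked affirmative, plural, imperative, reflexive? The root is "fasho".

Attach voice reflexive i- → ifasho.
Attach polarity affirmative ush- → ushifasho.
Attach number plural un- → unushifasho.
Attach mood imperative fo- (before vowel 'u') → founushifasho.
Epenthesis: no change.

founushifasho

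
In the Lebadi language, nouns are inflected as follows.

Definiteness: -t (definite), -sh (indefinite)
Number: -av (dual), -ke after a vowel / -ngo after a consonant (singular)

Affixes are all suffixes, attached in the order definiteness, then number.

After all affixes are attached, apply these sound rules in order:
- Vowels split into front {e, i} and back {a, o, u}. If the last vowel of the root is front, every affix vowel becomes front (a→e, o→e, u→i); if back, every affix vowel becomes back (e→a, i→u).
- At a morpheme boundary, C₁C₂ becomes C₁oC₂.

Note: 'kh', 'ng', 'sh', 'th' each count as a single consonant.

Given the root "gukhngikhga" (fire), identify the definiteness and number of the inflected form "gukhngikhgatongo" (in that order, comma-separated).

Segment: gukhngikhga-t-ngo.
definiteness: -t → definite.
number: -ke/ngo → singular.

definite, singular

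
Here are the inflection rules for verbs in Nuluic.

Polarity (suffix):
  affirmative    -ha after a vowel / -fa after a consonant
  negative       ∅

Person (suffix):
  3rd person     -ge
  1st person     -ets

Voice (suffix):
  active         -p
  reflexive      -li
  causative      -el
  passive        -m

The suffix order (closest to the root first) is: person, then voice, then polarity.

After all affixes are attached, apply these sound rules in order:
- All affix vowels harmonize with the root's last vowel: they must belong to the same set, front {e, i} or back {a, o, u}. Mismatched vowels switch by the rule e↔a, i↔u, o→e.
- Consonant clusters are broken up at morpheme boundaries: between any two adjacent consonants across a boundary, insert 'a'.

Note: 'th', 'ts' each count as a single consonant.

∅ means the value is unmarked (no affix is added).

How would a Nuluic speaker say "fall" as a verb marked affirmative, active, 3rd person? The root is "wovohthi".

wovohthigepafe

Attach person 3rd person -ge → wovohthige.
Attach voice active -p → wovohthigep.
Attach polarity affirmative -fa (after consonant 'p') → wovohthigepfa.
Apply vowel harmony: wovohthigepfa → wovohthigepfe.
Apply epenthesis: wovohthigepfe → wovohthigepafe.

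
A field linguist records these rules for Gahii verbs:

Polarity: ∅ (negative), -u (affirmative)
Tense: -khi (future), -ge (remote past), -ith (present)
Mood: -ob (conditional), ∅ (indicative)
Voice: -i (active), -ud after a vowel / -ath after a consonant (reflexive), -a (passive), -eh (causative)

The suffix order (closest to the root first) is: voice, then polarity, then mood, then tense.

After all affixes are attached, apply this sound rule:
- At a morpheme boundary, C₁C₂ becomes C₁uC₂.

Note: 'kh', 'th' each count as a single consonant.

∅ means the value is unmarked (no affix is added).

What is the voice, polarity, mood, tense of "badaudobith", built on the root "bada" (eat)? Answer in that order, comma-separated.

reflexive, negative, conditional, present

Segment: bada-ud-ob-ith.
voice: -ud/ath → reflexive.
polarity: ∅ → negative.
mood: -ob → conditional.
tense: -ith → present.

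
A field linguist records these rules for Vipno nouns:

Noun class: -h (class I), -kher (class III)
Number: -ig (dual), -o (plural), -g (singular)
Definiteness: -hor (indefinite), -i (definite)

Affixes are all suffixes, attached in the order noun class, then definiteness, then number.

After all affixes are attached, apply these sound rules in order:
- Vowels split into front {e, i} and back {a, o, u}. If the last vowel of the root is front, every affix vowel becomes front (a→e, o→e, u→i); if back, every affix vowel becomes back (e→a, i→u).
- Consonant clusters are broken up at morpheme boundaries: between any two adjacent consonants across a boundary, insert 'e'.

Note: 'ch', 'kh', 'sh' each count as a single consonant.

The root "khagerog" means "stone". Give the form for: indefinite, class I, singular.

Attach noun class class I -h → khagerogh.
Attach definiteness indefinite -hor → khageroghhor.
Attach number singular -g → khageroghhorg.
Vowel harmony: no change.
Apply epenthesis: khageroghhorg → khagerogehehoreg.

khagerogehehoreg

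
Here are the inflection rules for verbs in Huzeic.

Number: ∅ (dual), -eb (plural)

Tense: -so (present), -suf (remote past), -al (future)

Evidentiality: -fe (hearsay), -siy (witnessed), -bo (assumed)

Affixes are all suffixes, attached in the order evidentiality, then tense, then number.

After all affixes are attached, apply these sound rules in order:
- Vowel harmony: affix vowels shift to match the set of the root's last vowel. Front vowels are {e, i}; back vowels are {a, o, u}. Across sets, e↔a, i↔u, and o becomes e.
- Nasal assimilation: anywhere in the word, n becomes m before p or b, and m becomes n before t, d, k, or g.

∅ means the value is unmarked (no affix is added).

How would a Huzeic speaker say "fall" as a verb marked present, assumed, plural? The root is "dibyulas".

Attach evidentiality assumed -bo → dibyulasbo.
Attach tense present -so → dibyulasboso.
Attach number plural -eb → dibyulasbosoeb.
Apply vowel harmony: dibyulasbosoeb → dibyulasbosoab.
Nasal assimilation: no change.

dibyulasbosoab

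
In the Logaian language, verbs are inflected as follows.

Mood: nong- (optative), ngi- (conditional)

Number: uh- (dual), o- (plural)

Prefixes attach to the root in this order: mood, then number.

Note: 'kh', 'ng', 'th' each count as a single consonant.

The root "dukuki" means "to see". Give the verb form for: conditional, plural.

Attach mood conditional ngi- → ngidukuki.
Attach number plural o- → ongidukuki.

ongidukuki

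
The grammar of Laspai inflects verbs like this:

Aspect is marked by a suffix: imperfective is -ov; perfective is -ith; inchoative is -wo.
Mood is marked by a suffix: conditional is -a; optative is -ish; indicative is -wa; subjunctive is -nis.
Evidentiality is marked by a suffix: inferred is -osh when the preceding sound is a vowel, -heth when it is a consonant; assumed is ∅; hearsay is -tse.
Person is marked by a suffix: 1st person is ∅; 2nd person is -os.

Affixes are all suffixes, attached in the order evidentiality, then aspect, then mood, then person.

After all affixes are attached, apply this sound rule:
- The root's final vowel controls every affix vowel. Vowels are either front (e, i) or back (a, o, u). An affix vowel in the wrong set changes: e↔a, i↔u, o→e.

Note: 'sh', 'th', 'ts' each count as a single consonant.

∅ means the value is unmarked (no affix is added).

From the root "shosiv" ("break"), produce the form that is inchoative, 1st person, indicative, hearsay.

Attach evidentiality hearsay -tse → shosivtse.
Attach aspect inchoative -wo → shosivtsewo.
Attach mood indicative -wa → shosivtsewowa.
person = 1st person: zero marking, form stays shosivtsewowa.
Apply vowel harmony: shosivtsewowa → shosivtsewewe.

shosivtsewewe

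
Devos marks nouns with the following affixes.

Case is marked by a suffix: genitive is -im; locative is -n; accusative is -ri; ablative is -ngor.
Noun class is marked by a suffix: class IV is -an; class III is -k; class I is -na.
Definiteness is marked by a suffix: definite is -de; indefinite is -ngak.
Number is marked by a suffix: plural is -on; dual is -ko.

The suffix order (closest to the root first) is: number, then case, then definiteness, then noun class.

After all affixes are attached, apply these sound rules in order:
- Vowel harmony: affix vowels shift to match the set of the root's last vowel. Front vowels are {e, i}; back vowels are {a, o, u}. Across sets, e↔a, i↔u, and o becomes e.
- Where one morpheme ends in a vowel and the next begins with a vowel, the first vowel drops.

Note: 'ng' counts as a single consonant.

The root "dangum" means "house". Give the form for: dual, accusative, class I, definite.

dangumkorudana

Attach number dual -ko → dangumko.
Attach case accusative -ri → dangumkori.
Attach definiteness definite -de → dangumkoride.
Attach noun class class I -na → dangumkoridena.
Apply vowel harmony: dangumkoridena → dangumkorudana.
Vowel deletion: no change.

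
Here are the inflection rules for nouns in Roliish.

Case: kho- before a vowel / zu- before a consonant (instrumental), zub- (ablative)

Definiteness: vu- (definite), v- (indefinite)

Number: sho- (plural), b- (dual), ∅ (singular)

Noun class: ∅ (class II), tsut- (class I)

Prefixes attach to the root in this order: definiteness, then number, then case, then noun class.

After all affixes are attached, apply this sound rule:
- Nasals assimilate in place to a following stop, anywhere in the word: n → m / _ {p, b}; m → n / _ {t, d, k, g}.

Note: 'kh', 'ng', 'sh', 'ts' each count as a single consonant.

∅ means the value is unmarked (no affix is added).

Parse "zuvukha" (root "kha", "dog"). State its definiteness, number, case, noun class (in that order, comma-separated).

definite, singular, instrumental, class II

Segment: zu-vu-kha.
definiteness: vu- → definite.
number: ∅ → singular.
case: kho/zu- → instrumental.
noun class: ∅ → class II.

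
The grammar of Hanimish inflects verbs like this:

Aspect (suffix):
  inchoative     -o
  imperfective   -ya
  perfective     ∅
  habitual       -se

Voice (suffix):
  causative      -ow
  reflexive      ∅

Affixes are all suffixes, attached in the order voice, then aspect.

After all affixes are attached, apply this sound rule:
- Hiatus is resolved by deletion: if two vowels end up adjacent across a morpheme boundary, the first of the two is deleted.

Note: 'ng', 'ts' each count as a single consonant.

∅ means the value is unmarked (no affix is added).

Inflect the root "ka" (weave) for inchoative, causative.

Attach voice causative -ow → kaow.
Attach aspect inchoative -o → kaowo.
Apply vowel deletion: kaowo → kowo.

kowo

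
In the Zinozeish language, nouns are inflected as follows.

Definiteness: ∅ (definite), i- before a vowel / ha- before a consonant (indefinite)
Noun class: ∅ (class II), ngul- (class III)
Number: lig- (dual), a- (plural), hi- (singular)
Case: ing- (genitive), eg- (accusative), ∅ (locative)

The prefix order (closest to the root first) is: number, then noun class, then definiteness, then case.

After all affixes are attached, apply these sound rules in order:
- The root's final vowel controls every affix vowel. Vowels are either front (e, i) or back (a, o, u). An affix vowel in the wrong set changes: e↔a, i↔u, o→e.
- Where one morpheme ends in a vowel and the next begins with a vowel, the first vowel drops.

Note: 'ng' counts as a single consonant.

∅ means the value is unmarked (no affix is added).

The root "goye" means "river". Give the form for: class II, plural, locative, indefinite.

Attach number plural a- → agoye.
noun class = class II: zero marking, form stays agoye.
Attach definiteness indefinite i- (before vowel 'a') → iagoye.
case = locative: zero marking, form stays iagoye.
Apply vowel harmony: iagoye → iegoye.
Apply vowel deletion: iegoye → egoye.

egoye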